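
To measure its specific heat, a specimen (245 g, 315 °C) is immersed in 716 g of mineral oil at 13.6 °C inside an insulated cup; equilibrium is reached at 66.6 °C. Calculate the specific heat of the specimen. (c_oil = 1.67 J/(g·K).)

Heat gained plus heat lost sum to zero:
245×c×(66.6 − 315) + 716×1.67×(66.6 − 13.6) = 0
-60858 c = -63373
c = -63373/-60858 ≈ 1.041 J/(g·K)

c ≈ 1.04 J/(g·K)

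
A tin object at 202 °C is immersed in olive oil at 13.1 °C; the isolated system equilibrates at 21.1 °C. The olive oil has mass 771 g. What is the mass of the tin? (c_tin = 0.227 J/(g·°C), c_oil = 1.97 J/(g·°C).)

|Q_tin| = |Q_oil|:
m·0.227·(202 − 21.1) = 771·1.97·(21.1 − 13.1)
41.06 m = 12151  ⇒  m ≈ 295.9 g

m ≈ 296 g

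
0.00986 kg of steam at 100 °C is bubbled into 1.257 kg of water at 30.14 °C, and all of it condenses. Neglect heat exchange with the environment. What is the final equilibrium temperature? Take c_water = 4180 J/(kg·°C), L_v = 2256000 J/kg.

T_f ≈ 34.9 °C

Taking heat into each body as positive, Σ m c ΔT = 0:
condense steam: −0.00986×2256000 = −22244; condensed water 100 °C→T: 41.21(T − 100); original water: 5254.3(T − 30.14)
5295.5 T = 22244 + 4121.5 + 158363 = 184729
T ≈ 34.88 °C (< 100 °C, so full condensation is consistent).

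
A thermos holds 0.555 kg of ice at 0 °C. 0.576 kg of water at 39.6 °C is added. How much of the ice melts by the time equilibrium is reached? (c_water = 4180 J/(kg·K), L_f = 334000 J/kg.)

Cooling the water to 0 °C releases 0.576×4180×39.6 = 95344 J.
To melt every bit of ice: 0.555×334000 = 185370 J.
Since 95344 < 185370 J, not all the ice melts; equilibrium is at 0 °C.
m_melt = 95344 / L_f = 0.2855 kg.

m_melted ≈ 0.285 kg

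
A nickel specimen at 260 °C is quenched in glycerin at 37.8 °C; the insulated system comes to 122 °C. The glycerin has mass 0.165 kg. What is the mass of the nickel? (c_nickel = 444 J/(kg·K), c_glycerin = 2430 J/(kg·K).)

Conservation of energy gives ΣQ = 0:
m×444×(122 − 260) + 0.165×2430×(122 − 37.8) = 0
-61272 m = -33760
m = -33760/-61272 ≈ 0.551 kg

m ≈ 0.551 kg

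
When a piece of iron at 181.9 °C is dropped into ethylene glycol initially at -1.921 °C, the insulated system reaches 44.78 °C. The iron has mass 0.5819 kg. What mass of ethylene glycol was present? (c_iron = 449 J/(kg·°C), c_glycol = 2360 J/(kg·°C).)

m ≈ 0.325 kg

|Q_iron| = |Q_glycol|:
0.5819×449×(181.9 − 44.78) = m×2360×(44.78 − (-1.921))
110214 m = 35826  ⇒  m ≈ 0.3251 kg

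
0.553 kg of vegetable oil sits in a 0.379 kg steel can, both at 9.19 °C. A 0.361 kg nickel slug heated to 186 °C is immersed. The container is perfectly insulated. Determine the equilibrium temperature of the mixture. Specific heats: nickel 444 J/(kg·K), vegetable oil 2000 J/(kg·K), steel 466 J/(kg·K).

Net heat exchanged in the isolated system is zero:
0.361·444·(T − 186) + 0.553·2000·(T − 9.19) + 0.379·466·(T − 9.19) = 0
1442.9 T = 41600
T = 41600/1442.9 ≈ 28.83 °C

T_f ≈ 28.8 °C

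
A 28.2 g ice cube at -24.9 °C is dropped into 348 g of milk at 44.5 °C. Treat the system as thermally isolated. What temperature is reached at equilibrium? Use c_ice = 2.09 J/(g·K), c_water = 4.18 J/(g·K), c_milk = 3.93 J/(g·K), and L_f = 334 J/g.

Taking heat into each body as positive, Σ m c ΔT = 0:
warm ice to 0 °C: 28.2×2.09×(0 − (-24.9)) = 1467.6
  melt ice: 28.2×334 = 9418.8
  warm the meltwater: 117.88 T
  milk: 1367.6(T − 44.5)
1485.5 T = 60860 − 10886 = 49974
T ≈ 33.64 °C — above 0 °C, consistent with complete melting.

T_f ≈ 33.6 °C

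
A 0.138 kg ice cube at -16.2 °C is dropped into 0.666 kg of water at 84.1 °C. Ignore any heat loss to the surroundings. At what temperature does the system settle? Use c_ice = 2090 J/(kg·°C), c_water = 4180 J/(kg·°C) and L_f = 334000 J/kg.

T_f ≈ 54.6 °C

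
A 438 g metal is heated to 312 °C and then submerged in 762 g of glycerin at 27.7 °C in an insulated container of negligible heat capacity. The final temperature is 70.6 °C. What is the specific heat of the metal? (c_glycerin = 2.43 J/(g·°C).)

c ≈ 0.751 J/(g·°C)

Heat lost by the metal = heat gained by the glycerin:
438×c×(312 − 70.6) = 762×2.43×(70.6 − 27.7)
105733 c = 79436  ⇒  c ≈ 0.7513 J/(g·°C)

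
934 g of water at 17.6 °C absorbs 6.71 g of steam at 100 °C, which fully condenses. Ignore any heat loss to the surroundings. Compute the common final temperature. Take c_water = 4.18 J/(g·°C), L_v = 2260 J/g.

T_f ≈ 22.0 °C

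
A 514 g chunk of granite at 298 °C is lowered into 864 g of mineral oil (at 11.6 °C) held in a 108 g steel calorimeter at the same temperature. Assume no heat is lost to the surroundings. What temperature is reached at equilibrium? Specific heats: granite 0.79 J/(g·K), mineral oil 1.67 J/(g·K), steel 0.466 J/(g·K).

Setting the total heat transfer to zero:
514*0.79*(T − 298) + 864*1.67*(T − 11.6) + 108*0.466*(T − 11.6) = 0
406.06(T − 298) + 1442.9(T − 11.6) + 50.33(T − 11.6) = 0
(406.06 + 1442.9 + 50.33) T = 406.06*298 + 1442.9*11.6 + 50.33*11.6
T = 138327 / 1899.3 = 72.8 °C

T_f ≈ 72.8 °C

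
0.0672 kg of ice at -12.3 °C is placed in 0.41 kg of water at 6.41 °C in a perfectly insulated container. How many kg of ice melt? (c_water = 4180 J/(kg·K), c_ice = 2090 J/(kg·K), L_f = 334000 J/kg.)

Heat available from the water dropping to 0 °C: 0.41×4180×6.41 = 10985 J.
Warming the ice to 0 °C takes 0.0672×2090×12.3 = 1727.5 J, leaving 9257.9 J for melting.
Fully melting the ice requires m_ice L_f = 0.0672×334000 = 22445 J.
That's not enough to melt it all — equilibrium is at 0 °C with ice remaining.
Mass melted = 9257.9/334000 ≈ 0.02772 kg.

m_melted ≈ 0.0277 kg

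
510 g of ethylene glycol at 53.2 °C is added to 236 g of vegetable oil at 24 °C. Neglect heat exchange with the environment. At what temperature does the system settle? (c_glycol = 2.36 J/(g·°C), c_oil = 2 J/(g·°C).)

T_f ≈ 45.0 °C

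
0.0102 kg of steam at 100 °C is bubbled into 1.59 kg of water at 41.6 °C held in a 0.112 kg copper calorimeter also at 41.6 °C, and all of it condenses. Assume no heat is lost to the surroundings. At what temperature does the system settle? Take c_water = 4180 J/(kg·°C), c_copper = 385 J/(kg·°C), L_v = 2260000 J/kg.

Conservation of energy gives ΣQ = 0:
latent heat released on condensation: 0.0102·2260000 = 23052
  condensed water 100 °C→T: 42.64(T − 100)
  water warms: 1.59·4180·(T − 41.6) = 6646.2(T − 41.6)
  copper cup: 0.112·385·(T − 41.6) = 43.12(T − 41.6)
6732 T = 23052 + 4263.6 + 278276 = 305591
T ≈ 45.39 °C — below 100 °C, confirming all the steam condensed.

T_f ≈ 45.4 °C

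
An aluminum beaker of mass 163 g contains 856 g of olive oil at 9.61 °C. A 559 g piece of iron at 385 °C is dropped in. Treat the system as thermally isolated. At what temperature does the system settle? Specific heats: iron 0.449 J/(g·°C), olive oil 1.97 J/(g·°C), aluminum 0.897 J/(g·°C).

T_f ≈ 54.8 °C

Setting the total heat transfer to zero:
559·0.449·(T − 385) + 856·1.97·(T − 9.61) + 163·0.897·(T − 9.61) = 0
250.99(T − 385) + 1686.3(T − 9.61) + 146.21(T − 9.61) = 0
(250.99 + 1686.3 + 146.21) T = 250.99·385 + 1686.3·9.61 + 146.21·9.61
T ≈ 54.83 °C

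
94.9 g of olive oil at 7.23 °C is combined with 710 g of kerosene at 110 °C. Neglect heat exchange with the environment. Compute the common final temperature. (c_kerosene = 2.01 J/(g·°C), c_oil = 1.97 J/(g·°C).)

T_f ≈ 98.1 °C

With ΣQ=0 the equilibrium temperature is the m·c-weighted mean:
T_f = (1427.1*110 + 186.95*7.23) / (1427.1 + 186.95)
    = 158333 / 1614.1 ≈ 98.10 °C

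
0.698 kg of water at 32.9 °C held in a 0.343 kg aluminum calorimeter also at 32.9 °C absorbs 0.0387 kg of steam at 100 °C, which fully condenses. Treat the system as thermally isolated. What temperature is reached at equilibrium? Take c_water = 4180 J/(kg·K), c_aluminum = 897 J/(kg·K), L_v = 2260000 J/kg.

T_f ≈ 61.9 °C

Setting the total heat transfer to zero:
condense steam: −0.0387×2260000 = −87462; condensed water 100 °C→T: 161.77(T − 100); water warms: 0.698×4180×(T − 32.9) = 2917.6(T − 32.9); cup: 307.67(T − 32.9)
3387.1 T = 87462 + 16177 + 106113 = 209751
T ≈ 61.93 °C — below 100 °C, confirming all the steam condensed.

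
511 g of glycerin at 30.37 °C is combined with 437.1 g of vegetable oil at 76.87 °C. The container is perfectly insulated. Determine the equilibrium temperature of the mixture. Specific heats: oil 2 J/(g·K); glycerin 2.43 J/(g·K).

T_f ≈ 49.6 °C

T_f is the heat-capacity-weighted average of the initial temperatures:
T_f = (874.2·76.87 + 1241.7·30.37) / (874.2 + 1241.7)
    = 104911 / 2115.9 ≈ 49.58 °C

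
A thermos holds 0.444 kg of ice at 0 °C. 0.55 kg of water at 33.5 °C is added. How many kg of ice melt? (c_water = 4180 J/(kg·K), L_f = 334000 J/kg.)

Heat available from the water dropping to 0 °C: 0.55·4180·33.5 = 77016 J.
Melting all 0.444 kg of ice would need 0.444·334000 = 148296 J.
77016 J < 148296 J, so only part of the ice melts and the system sits at 0 °C.
m_melt = 77016 / L_f = 0.2306 kg.

m_melted ≈ 0.231 kg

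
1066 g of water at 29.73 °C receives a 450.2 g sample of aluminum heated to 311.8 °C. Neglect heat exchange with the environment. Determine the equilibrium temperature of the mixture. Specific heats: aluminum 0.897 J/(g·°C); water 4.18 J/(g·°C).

Heat lost by the aluminum equals heat gained by the water:
450.2*0.897*(311.8 − T) = 1066*4.18*(T − 29.73)
403.83(311.8 − T) = 4455.9(T − 29.73)
4859.7 T = 258387  ⇒  T ≈ 53.17 °C

T_f ≈ 53.2 °C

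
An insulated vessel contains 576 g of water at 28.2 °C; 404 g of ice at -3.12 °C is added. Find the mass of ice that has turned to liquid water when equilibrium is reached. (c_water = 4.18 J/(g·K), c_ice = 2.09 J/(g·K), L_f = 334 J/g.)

m_melted ≈ 195 g

Cooling the water to 0 °C releases 576·4.18·28.2 = 67897 J.
Warming the ice to 0 °C takes 404·2.09·3.12 = 2634.4 J, leaving 65262 J for melting.
To melt every bit of ice: 404·334 = 134936 J.
Since 65262 < 134936 J, not all the ice melts; equilibrium is at 0 °C.
m_melted·334 = 65262  ⇒  m_melted ≈ 195.4 g.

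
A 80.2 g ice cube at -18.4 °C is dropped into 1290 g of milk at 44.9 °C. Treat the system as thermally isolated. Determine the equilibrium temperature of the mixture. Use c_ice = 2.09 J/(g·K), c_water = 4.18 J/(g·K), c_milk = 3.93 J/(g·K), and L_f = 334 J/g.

T_f ≈ 36.6 °C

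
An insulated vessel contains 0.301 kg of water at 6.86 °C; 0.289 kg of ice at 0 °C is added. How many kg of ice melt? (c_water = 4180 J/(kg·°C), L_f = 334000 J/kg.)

Heat available from the water dropping to 0 °C: 0.301·4180·6.86 = 8631.1 J.
Melting all 0.289 kg of ice would need 0.289·334000 = 96526 J.
8631.1 J < 96526 J, so only part of the ice melts and the system sits at 0 °C.
Mass melted = 8631.1/334000 ≈ 0.02584 kg.

m_melted ≈ 0.0258 kg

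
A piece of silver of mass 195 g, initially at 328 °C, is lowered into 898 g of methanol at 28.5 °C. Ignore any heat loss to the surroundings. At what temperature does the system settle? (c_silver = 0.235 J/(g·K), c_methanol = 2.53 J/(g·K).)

T_f ≈ 34.4 °C

Conservation of energy gives ΣQ = 0:
195×0.235×(T − 328) + 898×2.53×(T − 28.5) = 0
(45.82 + 2271.9) T = 45.82×328 + 2271.9×28.5
T ≈ 34.42 °C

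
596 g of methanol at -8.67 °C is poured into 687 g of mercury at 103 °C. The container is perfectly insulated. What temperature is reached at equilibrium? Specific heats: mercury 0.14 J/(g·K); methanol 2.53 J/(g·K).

T_f ≈ -2.0 °C

T_f = Σ m_i c_i T_i / Σ m_i c_i:
T_f = (96.18×103 + 1507.9×(-8.67)) / (96.18 + 1507.9)
    = -3166.8 / 1604.1 ≈ -1.97 °C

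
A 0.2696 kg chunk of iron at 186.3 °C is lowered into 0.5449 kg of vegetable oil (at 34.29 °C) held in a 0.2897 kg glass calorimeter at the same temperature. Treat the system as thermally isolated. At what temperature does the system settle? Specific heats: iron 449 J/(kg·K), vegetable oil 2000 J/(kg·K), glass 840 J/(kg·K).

Taking heat into each body as positive, Σ m c ΔT = 0:
0.2696×449×(T − 186.3) + 0.5449×2000×(T − 34.29) + 0.2897×840×(T − 34.29) = 0
121.05(T − 186.3) + 1089.8(T − 34.29) + 243.35(T − 34.29) = 0
(121.05 + 1089.8 + 243.35) T = 121.05×186.3 + 1089.8×34.29 + 243.35×34.29
T = 68265/1454.2 ≈ 46.94 °C

T_f ≈ 46.9 °C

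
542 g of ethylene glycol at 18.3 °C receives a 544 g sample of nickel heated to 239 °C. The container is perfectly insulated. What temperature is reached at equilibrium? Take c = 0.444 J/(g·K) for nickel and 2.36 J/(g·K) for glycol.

T_f ≈ 53.4 °C

T_f = Σ m_i c_i T_i / Σ m_i c_i:
T_f = (241.54·239 + 1279.1·18.3) / (241.54 + 1279.1)
    = 81135 / 1520.7 ≈ 53.36 °C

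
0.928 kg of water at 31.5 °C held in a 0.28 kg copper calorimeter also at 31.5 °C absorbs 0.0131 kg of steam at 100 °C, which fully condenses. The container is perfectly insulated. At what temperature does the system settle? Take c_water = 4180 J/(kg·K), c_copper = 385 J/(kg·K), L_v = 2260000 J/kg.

Net heat exchanged in the isolated system is zero:
latent heat released on condensation: 0.0131×2260000 = 29606; condensed water 100 °C→T: 54.76(T − 100); water warms: 0.928×4180×(T − 31.5) = 3879(T − 31.5); cup: 107.8(T − 31.5)
4041.6 T = 29606 + 5475.8 + 125585 = 160667
T ≈ 39.75 °C — below 100 °C, confirming all the steam condensed.

T_f ≈ 39.8 °C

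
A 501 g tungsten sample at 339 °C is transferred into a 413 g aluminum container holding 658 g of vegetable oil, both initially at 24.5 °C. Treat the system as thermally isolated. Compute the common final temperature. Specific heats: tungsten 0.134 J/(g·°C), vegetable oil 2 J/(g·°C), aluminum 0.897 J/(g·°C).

T_f ≈ 36.5 °C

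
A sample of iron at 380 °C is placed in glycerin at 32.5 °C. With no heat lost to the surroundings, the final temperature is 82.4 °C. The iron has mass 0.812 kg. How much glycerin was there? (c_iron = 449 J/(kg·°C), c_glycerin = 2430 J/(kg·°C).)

m ≈ 0.895 kg

Heat lost by the iron = heat gained by the glycerin:
0.812·449·(380 − 82.4) = m·2430·(82.4 − 32.5)
121257 m = 108501  ⇒  m ≈ 0.8948 kg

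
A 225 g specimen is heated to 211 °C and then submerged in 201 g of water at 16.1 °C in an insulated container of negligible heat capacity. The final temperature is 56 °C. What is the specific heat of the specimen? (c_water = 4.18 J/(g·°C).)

m_s c (T_s − T_f) = m_water c_water (T_f − T_0):
225×c×(211 − 56) = 201×4.18×(56 − 16.1)
34875 c = 33523  ⇒  c ≈ 0.9612 J/(g·°C)

c ≈ 0.961 J/(g·°C)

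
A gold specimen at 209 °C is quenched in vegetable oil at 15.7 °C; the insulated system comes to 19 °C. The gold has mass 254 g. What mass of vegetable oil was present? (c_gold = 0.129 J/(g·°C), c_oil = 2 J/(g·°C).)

m ≈ 943 g

Setting the total heat transfer to zero:
254×0.129×(19 − 209) + m×2×(19 − 15.7) = 0
6.6 m = 6225.5
m = 6225.5/6.6 ≈ 943.3 g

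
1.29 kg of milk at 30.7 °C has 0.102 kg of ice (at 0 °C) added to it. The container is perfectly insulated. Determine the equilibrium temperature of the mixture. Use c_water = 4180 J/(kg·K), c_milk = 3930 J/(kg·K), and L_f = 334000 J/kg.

Energy balance with sensible and latent terms:
latent heat to melt: 0.102·334000 = 34068
  meltwater 0→T: 0.102·4180·T = 426.36 T
  milk cools: 1.29·3930·(T − 30.7) = 5069.7(T − 30.7)
5496.1 T = 155640 − 34068 = 121572
T ≈ 22.12 °C. Since T > 0 °C, the all-ice-melts assumption holds.

T_f ≈ 22.1 °C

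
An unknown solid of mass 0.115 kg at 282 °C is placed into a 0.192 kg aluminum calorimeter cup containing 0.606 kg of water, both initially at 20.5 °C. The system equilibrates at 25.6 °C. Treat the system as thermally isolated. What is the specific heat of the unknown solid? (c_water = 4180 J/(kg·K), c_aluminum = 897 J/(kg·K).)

Conservation of energy gives ΣQ = 0:
0.115·c·(25.6 − 282) + 0.606·4180·(25.6 − 20.5) + 0.192·897·(25.6 − 20.5) = 0
-29.49 c = -13797
c = -13797/-29.49 ≈ 467.9 J/(kg·K)

c ≈ 468 J/(kg·K)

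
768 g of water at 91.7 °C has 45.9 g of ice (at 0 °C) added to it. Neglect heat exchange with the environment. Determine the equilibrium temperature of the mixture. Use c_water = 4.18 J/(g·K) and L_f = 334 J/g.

Conservation of energy gives ΣQ = 0:
melt ice: 45.9×334 = 15331
  meltwater 0→T: 45.9×4.18×T = 191.86 T
  water cools: 768×4.18×(T − 91.7) = 3210.2(T − 91.7)
3402.1 T = 294379 − 15331 = 279048
T ≈ 82.02 °C — above 0 °C, consistent with complete melting.

T_f ≈ 82.0 °C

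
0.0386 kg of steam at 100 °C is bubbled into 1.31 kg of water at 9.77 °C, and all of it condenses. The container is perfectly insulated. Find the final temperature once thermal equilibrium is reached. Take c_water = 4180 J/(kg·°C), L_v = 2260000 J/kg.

T_f ≈ 27.8 °C

Taking heat into each body as positive, Σ m c ΔT = 0:
steam→water at 100 °C releases m L_v = 0.0386×2260000 = 87236; condensate cools 100→T: 0.0386×4180×(T − 100) = 161.35(T − 100); original water: 5475.8(T − 9.77)
5637.1 T = 87236 + 16135 + 53499 = 156869
T ≈ 27.83 °C — below 100 °C, confirming all the steam condensed.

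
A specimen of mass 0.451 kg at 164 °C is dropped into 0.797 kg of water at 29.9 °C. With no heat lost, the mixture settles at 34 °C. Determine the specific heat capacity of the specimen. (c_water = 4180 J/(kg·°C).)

c ≈ 233 J/(kg·°C)

Heat lost by the specimen = heat gained by the water:
0.451×c×(164 − 34) = 0.797×4180×(34 − 29.9)
58.63 c = 13659  ⇒  c ≈ 233 J/(kg·°C)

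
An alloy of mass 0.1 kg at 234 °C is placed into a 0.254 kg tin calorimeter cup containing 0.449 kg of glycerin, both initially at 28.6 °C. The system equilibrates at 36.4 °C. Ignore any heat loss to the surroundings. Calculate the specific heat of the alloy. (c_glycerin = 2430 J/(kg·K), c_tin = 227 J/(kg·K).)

c ≈ 453 J/(kg·K)

Net heat exchanged in the isolated system is zero:
0.1×c×(36.4 − 234) + 0.449×2430×(36.4 − 28.6) + 0.254×227×(36.4 − 28.6) = 0
-19.76 c = -8960.1
c = -8960.1/-19.76 ≈ 453.4 J/(kg·K)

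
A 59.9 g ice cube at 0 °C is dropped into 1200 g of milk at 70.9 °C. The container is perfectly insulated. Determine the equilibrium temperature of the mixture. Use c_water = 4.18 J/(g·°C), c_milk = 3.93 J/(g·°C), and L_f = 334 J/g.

T_f ≈ 63.3 °C

Taking heat into each body as positive, Σ m c ΔT = 0:
fusion: m_ice L_f = 59.9·334 = 20007; warm the meltwater: 250.38 T; milk: 4716(T − 70.9)
4966.4 T = 334364 − 20007 = 314358
T ≈ 63.30 °C. Since T > 0 °C, the all-ice-melts assumption holds.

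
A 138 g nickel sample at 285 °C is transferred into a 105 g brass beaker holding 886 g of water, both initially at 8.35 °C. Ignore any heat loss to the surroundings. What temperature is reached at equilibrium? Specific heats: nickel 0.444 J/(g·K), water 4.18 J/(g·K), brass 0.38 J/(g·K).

Let T be the final temperature. ΣQ_i = 0:
138*0.444*(T − 285) + 886*4.18*(T − 8.35) + 105*0.38*(T − 8.35) = 0
61.27(T − 285) + 3703.5(T − 8.35) + 39.9(T − 8.35) = 0
(61.27 + 3703.5 + 39.9) T = 61.27*285 + 3703.5*8.35 + 39.9*8.35
T = 48720/3804.7 ≈ 12.81 °C

T_f ≈ 12.8 °C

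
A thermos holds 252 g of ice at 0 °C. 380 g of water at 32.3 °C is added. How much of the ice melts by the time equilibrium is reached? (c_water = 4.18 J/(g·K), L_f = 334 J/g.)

m_melted ≈ 154 g

Cooling the water to 0 °C releases 380·4.18·32.3 = 51305 J.
To melt every bit of ice: 252·334 = 84168 J.
51305 J < 84168 J, so only part of the ice melts and the system sits at 0 °C.
m_melt = 51305 / L_f = 153.6 g.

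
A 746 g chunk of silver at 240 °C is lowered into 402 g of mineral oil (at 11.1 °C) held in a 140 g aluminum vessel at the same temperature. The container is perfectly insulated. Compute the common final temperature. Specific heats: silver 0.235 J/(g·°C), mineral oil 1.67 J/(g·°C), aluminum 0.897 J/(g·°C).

T_f ≈ 52.4 °C

Heat gained plus heat lost sum to zero:
746·0.235·(T − 240) + 402·1.67·(T − 11.1) + 140·0.897·(T − 11.1) = 0
972.23 T = 50920
T = 50920/972.23 ≈ 52.37 °C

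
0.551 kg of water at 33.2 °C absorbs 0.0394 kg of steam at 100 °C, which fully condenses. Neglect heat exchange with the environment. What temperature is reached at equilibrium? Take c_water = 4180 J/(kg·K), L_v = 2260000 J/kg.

Let T be the final temperature. ΣQ_i = 0:
condense steam: −0.0394·2260000 = −89044
  condensed water 100 °C→T: 164.69(T − 100)
  original water: 2303.2(T − 33.2)
2467.9 T = 89044 + 16469 + 76466 = 181979
T ≈ 73.74 °C, under the boiling point, so the assumption holds.

T_f ≈ 73.7 °C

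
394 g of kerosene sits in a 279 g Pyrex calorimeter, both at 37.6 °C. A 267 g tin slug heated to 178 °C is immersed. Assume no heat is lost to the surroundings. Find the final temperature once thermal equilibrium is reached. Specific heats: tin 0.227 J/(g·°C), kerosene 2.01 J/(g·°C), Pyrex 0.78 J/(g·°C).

T_f ≈ 45.6 °C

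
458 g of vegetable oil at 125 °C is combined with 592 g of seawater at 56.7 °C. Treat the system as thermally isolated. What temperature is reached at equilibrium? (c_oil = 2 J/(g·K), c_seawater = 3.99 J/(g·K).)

With ΣQ=0 the equilibrium temperature is the m·c-weighted mean:
T_f = (916×125 + 2362.1×56.7) / (916 + 2362.1)
    = 248430 / 3278.1 ≈ 75.79 °C

T_f ≈ 75.8 °C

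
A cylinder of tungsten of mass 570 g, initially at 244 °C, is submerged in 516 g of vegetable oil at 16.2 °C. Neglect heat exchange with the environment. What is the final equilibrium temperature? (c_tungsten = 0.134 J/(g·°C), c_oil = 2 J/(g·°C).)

With ΣQ=0 the equilibrium temperature is the m·c-weighted mean:
T_f = (76.38·244 + 1032·16.2) / (76.38 + 1032)
    = 35355 / 1108.4 ≈ 31.90 °C

T_f ≈ 31.9 °C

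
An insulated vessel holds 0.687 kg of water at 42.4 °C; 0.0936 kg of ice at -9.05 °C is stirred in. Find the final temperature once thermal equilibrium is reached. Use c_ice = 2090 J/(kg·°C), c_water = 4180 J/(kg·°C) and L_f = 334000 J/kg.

T_f ≈ 27.2 °C

Energy conservation, ΣQ = 0:
warm ice to 0 °C: 0.0936×2090×(0 − (-9.05)) = 1770.4; melt ice: 0.0936×334000 = 31262; warm the meltwater: 391.25 T; water cools: 0.687×4180×(T − 42.4) = 2871.7(T − 42.4)
3262.9 T = 121758 − 33033 = 88726
T ≈ 27.19 °C. Since T > 0 °C, the all-ice-melts assumption holds.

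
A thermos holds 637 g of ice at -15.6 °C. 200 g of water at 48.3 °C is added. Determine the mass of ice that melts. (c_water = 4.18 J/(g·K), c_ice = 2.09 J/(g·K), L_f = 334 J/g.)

Water can give up m c ΔT = 200×4.18×48.3 = 40379 J before reaching 0 °C.
Warming the ice to 0 °C takes 637×2.09×15.6 = 20769 J, leaving 19610 J for melting.
To melt every bit of ice: 637×334 = 212758 J.
Since 19610 < 212758 J, not all the ice melts; equilibrium is at 0 °C.
m_melted×334 = 19610  ⇒  m_melted ≈ 58.71 g.

m_melted ≈ 58.7 g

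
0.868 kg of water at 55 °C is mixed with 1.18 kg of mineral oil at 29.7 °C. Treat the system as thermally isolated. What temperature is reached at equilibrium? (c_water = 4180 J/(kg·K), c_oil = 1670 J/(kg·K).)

T_f is the heat-capacity-weighted average of the initial temperatures:
T_f = (3628.2*55 + 1970.6*29.7) / (3628.2 + 1970.6)
    = 258080 / 5598.8 ≈ 46.10 °C

T_f ≈ 46.1 °C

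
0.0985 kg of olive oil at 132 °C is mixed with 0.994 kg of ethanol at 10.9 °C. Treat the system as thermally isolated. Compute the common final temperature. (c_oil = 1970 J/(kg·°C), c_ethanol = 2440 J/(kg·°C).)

Set heat shed by the hot body equal to heat absorbed by the cold body:
0.0985*1970*(132 − T) = 0.994*2440*(T − 10.9)
194.05(132 − T) = 2425.4(T − 10.9)
2619.4 T = 52050  ⇒  T ≈ 19.87 °C

T_f ≈ 19.9 °C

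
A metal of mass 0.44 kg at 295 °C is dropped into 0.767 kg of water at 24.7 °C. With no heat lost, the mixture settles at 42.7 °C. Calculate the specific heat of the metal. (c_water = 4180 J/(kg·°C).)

Conservation of energy gives ΣQ = 0:
0.44·c·(42.7 − 295) + 0.767·4180·(42.7 − 24.7) = 0
-111.01 c = -57709
c = -57709/-111.01 ≈ 519.8 J/(kg·°C)

c ≈ 520 J/(kg·°C)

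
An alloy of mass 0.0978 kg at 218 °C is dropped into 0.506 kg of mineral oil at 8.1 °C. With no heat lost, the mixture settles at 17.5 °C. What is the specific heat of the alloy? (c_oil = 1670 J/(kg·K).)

m_s c (T_s − T_f) = m_oil c_oil (T_f − T_0):
0.0978×c×(218 − 17.5) = 0.506×1670×(17.5 − 8.1)
19.61 c = 7943.2  ⇒  c ≈ 405.1 J/(kg·K)

c ≈ 405 J/(kg·K)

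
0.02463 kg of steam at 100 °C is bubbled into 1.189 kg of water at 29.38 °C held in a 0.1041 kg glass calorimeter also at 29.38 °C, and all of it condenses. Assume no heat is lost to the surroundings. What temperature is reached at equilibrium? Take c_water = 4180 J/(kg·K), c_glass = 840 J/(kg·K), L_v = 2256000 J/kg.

T_f ≈ 41.6 °C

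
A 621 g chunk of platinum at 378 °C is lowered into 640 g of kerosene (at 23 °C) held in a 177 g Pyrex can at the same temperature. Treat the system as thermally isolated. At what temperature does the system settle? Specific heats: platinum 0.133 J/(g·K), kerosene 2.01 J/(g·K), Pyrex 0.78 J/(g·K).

Energy conservation, ΣQ = 0:
621*0.133*(T − 378) + 640*2.01*(T − 23) + 177*0.78*(T − 23) = 0
82.59(T − 378) + 1286.4(T − 23) + 138.06(T − 23) = 0
1507.1 T = 63983
T = 63983 / 1507.1 = 42.5 °C

T_f ≈ 42.5 °C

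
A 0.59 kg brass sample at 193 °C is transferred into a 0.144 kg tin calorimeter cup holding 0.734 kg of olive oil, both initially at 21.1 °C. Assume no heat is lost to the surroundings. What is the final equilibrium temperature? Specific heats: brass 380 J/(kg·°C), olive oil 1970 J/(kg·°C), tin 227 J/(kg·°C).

T_f ≈ 43.7 °C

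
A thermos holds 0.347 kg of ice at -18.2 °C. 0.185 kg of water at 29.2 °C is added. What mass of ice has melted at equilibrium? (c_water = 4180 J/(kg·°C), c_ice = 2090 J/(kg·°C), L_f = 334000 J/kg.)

Heat available from the water dropping to 0 °C: 0.185×4180×29.2 = 22580 J.
Warming the ice to 0 °C takes 0.347×2090×18.2 = 13199 J, leaving 9381.2 J for melting.
To melt every bit of ice: 0.347×334000 = 115898 J.
Since 9381.2 < 115898 J, not all the ice melts; equilibrium is at 0 °C.
m_melted×334000 = 9381.2  ⇒  m_melted ≈ 0.02809 kg.

m_melted ≈ 0.0281 kg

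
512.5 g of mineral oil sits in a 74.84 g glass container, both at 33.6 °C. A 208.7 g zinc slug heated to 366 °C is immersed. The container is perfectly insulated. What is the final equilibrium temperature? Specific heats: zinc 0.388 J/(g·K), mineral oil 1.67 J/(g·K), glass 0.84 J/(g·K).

T_f ≈ 60.5 °C

With ΣQ=0 the equilibrium temperature is the m·c-weighted mean:
T_f = (80.98·366 + 855.88·33.6 + 62.87·33.6) / (80.98 + 855.88 + 62.87)
    = 60507 / 999.72 ≈ 60.52 °C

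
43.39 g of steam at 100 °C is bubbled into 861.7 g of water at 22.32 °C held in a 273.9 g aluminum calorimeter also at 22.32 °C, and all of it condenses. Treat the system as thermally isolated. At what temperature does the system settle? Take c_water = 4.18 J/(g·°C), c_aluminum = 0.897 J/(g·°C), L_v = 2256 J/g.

Taking heat into each body as positive, Σ m c ΔT = 0:
latent heat released on condensation: 43.39·2256 = 97888
  condensed water 100 °C→T: 181.37(T − 100)
  original water: 3601.9(T − 22.32)
  cup: 245.69(T − 22.32)
4029 T = 97888 + 18137 + 85878 = 201903
T ≈ 50.11 °C (< 100 °C, so full condensation is consistent).

T_f ≈ 50.1 °C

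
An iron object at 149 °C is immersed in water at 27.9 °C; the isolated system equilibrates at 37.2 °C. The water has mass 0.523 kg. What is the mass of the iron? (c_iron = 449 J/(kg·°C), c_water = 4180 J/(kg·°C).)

m ≈ 0.405 kg

Taking heat into each body as positive, Σ m c ΔT = 0:
m·449·(37.2 − 149) + 0.523·4180·(37.2 − 27.9) = 0
-50198 m = -20331
m = -20331/-50198 ≈ 0.405 kg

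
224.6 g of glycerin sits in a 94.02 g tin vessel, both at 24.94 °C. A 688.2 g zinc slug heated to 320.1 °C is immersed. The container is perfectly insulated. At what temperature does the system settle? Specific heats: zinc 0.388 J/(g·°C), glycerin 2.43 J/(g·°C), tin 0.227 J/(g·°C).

Conservation of energy gives ΣQ = 0:
688.2*0.388*(T − 320.1) + 224.6*2.43*(T − 24.94) + 94.02*0.227*(T − 24.94) = 0
834.14 T = 99618
T ≈ 119.43 °C

T_f ≈ 119.4 °C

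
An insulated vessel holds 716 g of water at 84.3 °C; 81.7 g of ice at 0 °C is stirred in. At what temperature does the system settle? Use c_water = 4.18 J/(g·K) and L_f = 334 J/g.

T_f ≈ 67.5 °C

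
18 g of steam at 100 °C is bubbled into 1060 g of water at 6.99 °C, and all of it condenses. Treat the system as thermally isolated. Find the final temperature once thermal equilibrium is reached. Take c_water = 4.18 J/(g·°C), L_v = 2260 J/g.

T_f ≈ 17.6 °C

Conservation of energy gives ΣQ = 0:
condense steam: −18·2260 = −40680
  condensate cools 100→T: 18·4.18·(T − 100) = 75.24(T − 100)
  water warms: 1060·4.18·(T − 6.99) = 4430.8(T − 6.99)
4506 T = 40680 + 7524 + 30971 = 79175
T ≈ 17.57 °C — below 100 °C, confirming all the steam condensed.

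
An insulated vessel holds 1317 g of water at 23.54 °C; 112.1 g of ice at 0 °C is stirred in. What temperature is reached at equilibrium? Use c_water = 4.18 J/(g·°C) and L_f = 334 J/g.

T_f ≈ 15.4 °C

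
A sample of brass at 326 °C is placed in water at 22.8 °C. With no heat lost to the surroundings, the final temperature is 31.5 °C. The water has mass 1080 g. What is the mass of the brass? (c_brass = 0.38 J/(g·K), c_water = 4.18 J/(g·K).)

m ≈ 351 g

Heat lost by the brass = heat gained by the water:
m×0.38×(326 − 31.5) = 1080×4.18×(31.5 − 22.8)
111.91 m = 39275  ⇒  m ≈ 351 g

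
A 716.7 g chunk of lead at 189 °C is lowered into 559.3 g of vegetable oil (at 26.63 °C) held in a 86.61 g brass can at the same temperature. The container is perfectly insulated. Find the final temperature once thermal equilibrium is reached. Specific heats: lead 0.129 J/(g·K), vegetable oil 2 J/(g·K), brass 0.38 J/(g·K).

T_f ≈ 38.7 °C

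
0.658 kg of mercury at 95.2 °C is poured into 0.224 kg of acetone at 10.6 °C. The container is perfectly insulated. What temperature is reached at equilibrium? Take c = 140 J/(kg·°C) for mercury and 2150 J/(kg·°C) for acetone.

Energy conservation, ΣQ = 0:
0.658*140*(T − 95.2) + 0.224*2150*(T − 10.6) = 0
92.12(T − 95.2) + 481.6(T − 10.6) = 0
573.72 T = 13875
T = 13875/573.72 ≈ 24.18 °C

T_f ≈ 24.2 °C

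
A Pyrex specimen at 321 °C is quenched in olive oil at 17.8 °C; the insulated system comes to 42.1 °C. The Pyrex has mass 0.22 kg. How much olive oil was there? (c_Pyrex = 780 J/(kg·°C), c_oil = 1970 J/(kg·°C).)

Energy conservation, ΣQ = 0:
0.22·780·(42.1 − 321) + m·1970·(42.1 − 17.8) = 0
47871 m = 47859
m = 47859/47871 ≈ 0.9998 kg

m ≈ 1 kg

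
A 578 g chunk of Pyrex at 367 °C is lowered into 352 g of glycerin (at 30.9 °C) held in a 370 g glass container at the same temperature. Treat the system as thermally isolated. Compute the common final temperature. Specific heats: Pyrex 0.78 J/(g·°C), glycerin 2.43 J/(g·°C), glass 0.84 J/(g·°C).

T_f ≈ 124.6 °C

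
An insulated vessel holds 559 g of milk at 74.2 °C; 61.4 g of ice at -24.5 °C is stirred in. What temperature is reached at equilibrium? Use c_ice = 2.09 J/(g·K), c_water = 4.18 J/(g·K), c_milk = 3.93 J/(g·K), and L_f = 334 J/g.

Energy conservation, ΣQ = 0:
ice -24.5→0 °C: 61.4·2.09·24.5 = 3144; latent heat to melt: 61.4·334 = 20508; meltwater 0→T: 61.4·4.18·T = 256.65 T; milk: 2196.9(T − 74.2)
2453.5 T = 163008 − 23652 = 139356
T ≈ 56.80 °C. Since T > 0 °C, the all-ice-melts assumption holds.

T_f ≈ 56.8 °C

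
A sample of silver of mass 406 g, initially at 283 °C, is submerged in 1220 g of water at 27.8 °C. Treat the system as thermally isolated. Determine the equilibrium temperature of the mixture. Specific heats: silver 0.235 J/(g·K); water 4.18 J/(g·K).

T_f ≈ 32.5 °C

Taking heat into each body as positive, Σ m c ΔT = 0:
406*0.235*(T − 283) + 1220*4.18*(T − 27.8) = 0
5195 T = 168770
T = 168770/5195 ≈ 32.49 °C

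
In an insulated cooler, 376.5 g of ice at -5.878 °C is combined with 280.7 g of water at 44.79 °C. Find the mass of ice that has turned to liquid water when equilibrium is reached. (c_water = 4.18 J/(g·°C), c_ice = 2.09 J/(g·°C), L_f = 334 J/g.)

m_melted ≈ 143 g

Cooling the water to 0 °C releases 280.7×4.18×44.79 = 52553 J.
Warming the ice to 0 °C takes 376.5×2.09×5.878 = 4625.3 J, leaving 47928 J for melting.
Melting all 376.5 g of ice would need 376.5×334 = 125751 J.
That's not enough to melt it all — equilibrium is at 0 °C with ice remaining.
m_melt = 47928 / L_f = 143.5 g.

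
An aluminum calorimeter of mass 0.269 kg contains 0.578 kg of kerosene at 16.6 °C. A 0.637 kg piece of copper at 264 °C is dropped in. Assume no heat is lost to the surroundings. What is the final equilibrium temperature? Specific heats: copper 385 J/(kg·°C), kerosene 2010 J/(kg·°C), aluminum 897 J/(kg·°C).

T_f ≈ 53.4 °C

Conservation of energy gives ΣQ = 0:
0.637×385×(T − 264) + 0.578×2010×(T − 16.6) + 0.269×897×(T − 16.6) = 0
245.25(T − 264) + 1161.8(T − 16.6) + 241.29(T − 16.6) = 0
1648.3 T = 88036
T = 88036 / 1648.3 = 53.4 °C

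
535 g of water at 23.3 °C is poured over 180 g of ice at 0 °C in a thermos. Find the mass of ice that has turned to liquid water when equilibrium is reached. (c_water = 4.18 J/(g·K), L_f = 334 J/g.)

Water can give up m c ΔT = 535×4.18×23.3 = 52106 J before reaching 0 °C.
To melt every bit of ice: 180×334 = 60120 J.
52106 J < 60120 J, so only part of the ice melts and the system sits at 0 °C.
m_melt = 52106 / L_f = 156 g.

m_melted ≈ 156 g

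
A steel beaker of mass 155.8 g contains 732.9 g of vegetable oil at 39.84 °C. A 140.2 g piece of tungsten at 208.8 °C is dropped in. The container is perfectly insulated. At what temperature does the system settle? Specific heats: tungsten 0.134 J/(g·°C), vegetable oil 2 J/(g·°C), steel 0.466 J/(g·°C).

T_f ≈ 41.9 °C

T_f is the heat-capacity-weighted average of the initial temperatures:
T_f = (18.79*208.8 + 1465.8*39.84 + 72.6*39.84) / (18.79 + 1465.8 + 72.6)
    = 65213 / 1557.2 ≈ 41.88 °C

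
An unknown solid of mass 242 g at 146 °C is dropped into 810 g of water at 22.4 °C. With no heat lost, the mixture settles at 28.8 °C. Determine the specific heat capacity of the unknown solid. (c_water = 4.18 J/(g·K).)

Heat gained plus heat lost sum to zero:
242·c·(28.8 − 146) + 810·4.18·(28.8 − 22.4) = 0
-28362 c = -21669
c = -21669/-28362 ≈ 0.764 J/(g·K)

c ≈ 0.764 J/(g·K)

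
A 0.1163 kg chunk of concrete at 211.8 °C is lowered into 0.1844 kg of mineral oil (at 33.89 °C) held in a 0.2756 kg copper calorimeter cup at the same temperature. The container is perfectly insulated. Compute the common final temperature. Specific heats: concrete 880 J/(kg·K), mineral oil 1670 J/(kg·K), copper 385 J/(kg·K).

Heat gained plus heat lost sum to zero:
0.1163×880×(T − 211.8) + 0.1844×1670×(T − 33.89) + 0.2756×385×(T − 33.89) = 0
102.34(T − 211.8) + 307.95(T − 33.89) + 106.11(T − 33.89) = 0
516.4 T = 35709
T = 35709/516.4 ≈ 69.15 °C

T_f ≈ 69.1 °C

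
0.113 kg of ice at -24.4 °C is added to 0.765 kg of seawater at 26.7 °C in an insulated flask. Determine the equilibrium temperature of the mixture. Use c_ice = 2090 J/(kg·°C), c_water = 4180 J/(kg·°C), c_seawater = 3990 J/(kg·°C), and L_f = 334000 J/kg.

T_f ≈ 10.8 °C

Conservation of energy gives ΣQ = 0:
warm ice to 0 °C: 0.113×2090×(0 − (-24.4)) = 5762.5
  latent heat to melt: 0.113×334000 = 37742
  meltwater 0→T: 0.113×4180×T = 472.34 T
  seawater: 3052.3(T − 26.7)
3524.7 T = 81498 − 43505 = 37993
T ≈ 10.78 °C — above 0 °C, consistent with complete melting.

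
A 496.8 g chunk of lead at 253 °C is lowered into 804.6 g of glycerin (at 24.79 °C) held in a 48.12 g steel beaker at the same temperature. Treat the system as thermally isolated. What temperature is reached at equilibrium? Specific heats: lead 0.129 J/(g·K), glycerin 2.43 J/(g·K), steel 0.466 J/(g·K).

T_f = Σ m_i c_i T_i / Σ m_i c_i:
T_f = (64.09·253 + 1955.2·24.79 + 22.42·24.79) / (64.09 + 1955.2 + 22.42)
    = 65239 / 2041.7 ≈ 31.95 °C

T_f ≈ 32.0 °C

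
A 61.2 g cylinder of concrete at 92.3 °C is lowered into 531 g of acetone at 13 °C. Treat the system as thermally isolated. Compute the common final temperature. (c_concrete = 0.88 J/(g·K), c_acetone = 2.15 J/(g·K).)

Heat gained plus heat lost sum to zero:
61.2*0.88*(T − 92.3) + 531*2.15*(T − 13) = 0
53.86(T − 92.3) + 1141.6(T − 13) = 0
(53.86 + 1141.6) T = 53.86*92.3 + 1141.6*13
T ≈ 16.57 °C

T_f ≈ 16.6 °C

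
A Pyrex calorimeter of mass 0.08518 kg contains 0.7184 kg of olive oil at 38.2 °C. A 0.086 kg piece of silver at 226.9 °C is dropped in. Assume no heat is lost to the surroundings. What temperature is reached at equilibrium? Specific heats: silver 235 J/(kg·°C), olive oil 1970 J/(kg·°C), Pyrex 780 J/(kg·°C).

T_f ≈ 40.7 °C

Setting the total heat transfer to zero:
0.086*235*(T − 226.9) + 0.7184*1970*(T − 38.2) + 0.08518*780*(T − 38.2) = 0
(20.21 + 1415.2 + 66.44) T = 20.21*226.9 + 1415.2*38.2 + 66.44*38.2
T ≈ 40.74 °C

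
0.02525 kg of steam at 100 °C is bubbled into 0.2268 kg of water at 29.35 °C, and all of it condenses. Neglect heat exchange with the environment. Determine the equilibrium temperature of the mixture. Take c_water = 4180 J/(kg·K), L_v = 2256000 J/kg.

T_f ≈ 90.5 °C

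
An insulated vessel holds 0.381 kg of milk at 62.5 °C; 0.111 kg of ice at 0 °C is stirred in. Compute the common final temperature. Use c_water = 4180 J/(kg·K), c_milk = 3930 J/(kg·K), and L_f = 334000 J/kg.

Setting the total heat transfer to zero:
melt ice: 0.111·334000 = 37074
  meltwater 0→T: 0.111·4180·T = 463.98 T
  milk cools: 0.381·3930·(T − 62.5) = 1497.3(T − 62.5)
1961.3 T = 93583 − 37074 = 56509
T ≈ 28.81 °C (positive, so assuming full melt was valid).

T_f ≈ 28.8 °C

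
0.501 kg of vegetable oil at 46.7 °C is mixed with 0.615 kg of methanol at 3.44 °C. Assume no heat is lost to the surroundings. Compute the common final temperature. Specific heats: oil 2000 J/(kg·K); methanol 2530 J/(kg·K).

With ΣQ=0 the equilibrium temperature is the m·c-weighted mean:
T_f = (1002×46.7 + 1556×3.44) / (1002 + 1556)
    = 52146 / 2557.9 ≈ 20.39 °C

T_f ≈ 20.4 °C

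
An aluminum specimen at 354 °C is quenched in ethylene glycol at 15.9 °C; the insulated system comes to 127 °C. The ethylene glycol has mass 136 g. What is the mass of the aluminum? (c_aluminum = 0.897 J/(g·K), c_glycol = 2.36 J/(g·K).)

m ≈ 175 g

|Q_aluminum| = |Q_glycol|:
m×0.897×(354 − 127) = 136×2.36×(127 − 15.9)
203.62 m = 35659  ⇒  m ≈ 175.1 g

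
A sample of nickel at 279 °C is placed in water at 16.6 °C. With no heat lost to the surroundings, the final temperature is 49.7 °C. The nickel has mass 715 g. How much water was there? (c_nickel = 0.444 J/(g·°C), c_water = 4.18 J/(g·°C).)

Let T be the final temperature. ΣQ_i = 0:
715·0.444·(49.7 − 279) + m·4.18·(49.7 − 16.6) = 0
138.36 m = 72794
m = 72794/138.36 ≈ 526.1 g

m ≈ 526 g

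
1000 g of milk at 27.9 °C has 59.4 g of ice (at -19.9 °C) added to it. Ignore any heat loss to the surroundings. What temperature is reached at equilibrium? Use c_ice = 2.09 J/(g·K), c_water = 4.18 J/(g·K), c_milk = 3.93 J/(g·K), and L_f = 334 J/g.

Heat gained plus heat lost sum to zero:
warm ice to 0 °C: 59.4×2.09×(0 − (-19.9)) = 2470.5; melt ice: 59.4×334 = 19840; meltwater 0→T: 59.4×4.18×T = 248.29 T; milk: 3930(T − 27.9)
4178.3 T = 109647 − 22310 = 87337
T ≈ 20.90 °C (positive, so assuming full melt was valid).

T_f ≈ 20.9 °C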